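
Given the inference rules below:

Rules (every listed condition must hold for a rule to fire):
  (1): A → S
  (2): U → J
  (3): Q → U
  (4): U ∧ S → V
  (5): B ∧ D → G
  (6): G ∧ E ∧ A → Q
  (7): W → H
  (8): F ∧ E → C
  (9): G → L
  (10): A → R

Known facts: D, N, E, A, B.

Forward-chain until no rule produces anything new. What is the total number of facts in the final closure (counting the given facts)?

13

Round 1 — (1), (5), (10), derive S, G, R.
Round 2 — (6), (9), derive Q, L.
Round 3 — (3), derive U.
Round 4 — (2), (4), derive J, V.
Closure: {A, B, D, E, G, J, L, N, Q, R, S, U, V} — 13 facts.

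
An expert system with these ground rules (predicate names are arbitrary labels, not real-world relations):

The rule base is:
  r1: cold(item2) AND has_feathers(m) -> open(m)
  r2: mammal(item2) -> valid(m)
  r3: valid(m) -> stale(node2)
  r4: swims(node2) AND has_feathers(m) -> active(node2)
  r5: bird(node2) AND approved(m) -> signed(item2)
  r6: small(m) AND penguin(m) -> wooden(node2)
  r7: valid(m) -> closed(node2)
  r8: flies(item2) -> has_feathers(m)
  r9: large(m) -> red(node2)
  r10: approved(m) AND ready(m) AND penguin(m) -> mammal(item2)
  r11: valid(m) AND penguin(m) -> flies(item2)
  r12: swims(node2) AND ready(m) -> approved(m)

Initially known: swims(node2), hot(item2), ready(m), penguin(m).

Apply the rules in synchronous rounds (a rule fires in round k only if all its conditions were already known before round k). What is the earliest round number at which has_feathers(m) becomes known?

5

Round 1 — r12, derive approved(m).
Round 2 — r10, derive mammal(item2).
Round 3 — r2, derive valid(m).
Round 4 — r3, r7, r11, derive stale(node2), closed(node2), flies(item2).
Round 5 — r8, derive has_feathers(m).
has_feathers(m) first appears in round 5.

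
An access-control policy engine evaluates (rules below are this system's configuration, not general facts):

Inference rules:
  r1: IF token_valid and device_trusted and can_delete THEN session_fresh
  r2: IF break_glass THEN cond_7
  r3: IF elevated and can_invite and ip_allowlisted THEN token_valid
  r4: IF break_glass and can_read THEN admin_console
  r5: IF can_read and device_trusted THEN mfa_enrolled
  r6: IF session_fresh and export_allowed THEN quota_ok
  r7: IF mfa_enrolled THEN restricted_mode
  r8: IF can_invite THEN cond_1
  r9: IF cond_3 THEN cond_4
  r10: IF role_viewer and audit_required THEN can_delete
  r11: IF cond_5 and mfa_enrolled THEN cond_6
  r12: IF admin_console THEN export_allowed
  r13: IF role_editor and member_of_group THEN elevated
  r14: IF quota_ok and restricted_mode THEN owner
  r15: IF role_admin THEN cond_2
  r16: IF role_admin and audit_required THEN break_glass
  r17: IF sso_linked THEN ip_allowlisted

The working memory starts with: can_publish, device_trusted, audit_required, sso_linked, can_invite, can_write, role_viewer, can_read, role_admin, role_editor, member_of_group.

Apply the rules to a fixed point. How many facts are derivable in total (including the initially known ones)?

[1] r5 [IF can_read and device_trusted THEN mfa_enrolled]; r8 [IF can_invite THEN cond_1]; r10 [IF role_viewer and audit_required THEN can_delete]; r13 [IF role_editor and member_of_group THEN elevated]; r15 [IF role_admin THEN cond_2]; r16 [IF role_admin and audit_required THEN break_glass]; r17 [IF sso_linked THEN ip_allowlisted]. ⇒ new: mfa_enrolled, cond_1, can_delete, elevated, cond_2, break_glass, ip_allowlisted.
[2] r2 [IF break_glass THEN cond_7]; r3 [IF elevated and can_invite and ip_allowlisted THEN token_valid]; r4 [IF break_glass and can_read THEN admin_console]; r7 [IF mfa_enrolled THEN restricted_mode]. ⇒ new: cond_7, token_valid, admin_console, restricted_mode.
[3] r1 [IF token_valid and device_trusted and can_delete THEN session_fresh]; r12 [IF admin_console THEN export_allowed]. ⇒ new: session_fresh, export_allowed.
[4] r6 [IF session_fresh and export_allowed THEN quota_ok]. ⇒ new: quota_ok.
[5] r14 [IF quota_ok and restricted_mode THEN owner]. ⇒ new: owner.
Closure: {admin_console, audit_required, break_glass, can_delete, can_invite, can_publish, can_read, can_write, cond_1, cond_2, cond_7, device_trusted, elevated, export_allowed, ip_allowlisted, member_of_group, mfa_enrolled, owner, quota_ok, restricted_mode, role_admin, role_editor, role_viewer, session_fresh, sso_linked, token_valid} — 26 facts.

26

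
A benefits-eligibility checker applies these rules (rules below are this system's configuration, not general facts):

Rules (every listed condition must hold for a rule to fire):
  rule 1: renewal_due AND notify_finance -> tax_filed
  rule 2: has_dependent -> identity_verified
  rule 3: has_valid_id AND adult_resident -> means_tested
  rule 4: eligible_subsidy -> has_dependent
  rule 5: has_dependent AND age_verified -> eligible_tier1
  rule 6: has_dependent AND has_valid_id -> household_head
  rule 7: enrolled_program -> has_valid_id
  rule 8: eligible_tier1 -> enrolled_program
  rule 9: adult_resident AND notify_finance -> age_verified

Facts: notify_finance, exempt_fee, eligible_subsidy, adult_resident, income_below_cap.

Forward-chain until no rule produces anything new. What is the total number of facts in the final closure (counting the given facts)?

13

[1] rule 4 [eligible_subsidy -> has_dependent]; rule 9 [adult_resident AND notify_finance -> age_verified]. ⇒ new: has_dependent, age_verified.
[2] rule 2 [has_dependent -> identity_verified]; rule 5 [has_dependent AND age_verified -> eligible_tier1]. ⇒ new: identity_verified, eligible_tier1.
[3] rule 8 [eligible_tier1 -> enrolled_program]. ⇒ new: enrolled_program.
[4] rule 7 [enrolled_program -> has_valid_id]. ⇒ new: has_valid_id.
[5] rule 3 [has_valid_id AND adult_resident -> means_tested]; rule 6 [has_dependent AND has_valid_id -> household_head]. ⇒ new: means_tested, household_head.
Closure: {adult_resident, age_verified, eligible_subsidy, eligible_tier1, enrolled_program, exempt_fee, has_dependent, has_valid_id, household_head, identity_verified, income_below_cap, means_tested, notify_finance} — 13 facts.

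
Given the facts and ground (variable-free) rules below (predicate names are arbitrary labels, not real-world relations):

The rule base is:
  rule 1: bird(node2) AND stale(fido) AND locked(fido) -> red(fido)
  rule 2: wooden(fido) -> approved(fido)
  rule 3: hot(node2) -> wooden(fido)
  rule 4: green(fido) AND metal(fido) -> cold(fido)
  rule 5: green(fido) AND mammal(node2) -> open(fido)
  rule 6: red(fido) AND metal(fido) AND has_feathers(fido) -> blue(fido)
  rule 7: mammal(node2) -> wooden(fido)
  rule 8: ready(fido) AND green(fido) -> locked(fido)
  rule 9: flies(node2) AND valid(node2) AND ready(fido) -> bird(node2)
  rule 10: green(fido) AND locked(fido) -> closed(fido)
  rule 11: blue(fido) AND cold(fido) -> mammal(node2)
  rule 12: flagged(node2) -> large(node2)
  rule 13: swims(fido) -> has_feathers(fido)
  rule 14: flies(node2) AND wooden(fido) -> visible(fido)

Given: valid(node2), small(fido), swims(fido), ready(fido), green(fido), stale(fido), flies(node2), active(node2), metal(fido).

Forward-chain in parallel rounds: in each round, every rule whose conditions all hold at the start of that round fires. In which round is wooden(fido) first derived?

[1] rule 4 [green(fido) AND metal(fido) -> cold(fido)]; rule 8 [ready(fido) AND green(fido) -> locked(fido)]; rule 9 [flies(node2) AND valid(node2) AND ready(fido) -> bird(node2)]; rule 13 [swims(fido) -> has_feathers(fido)]. ⇒ new: cold(fido), locked(fido), bird(node2), has_feathers(fido).
[2] rule 1 [bird(node2) AND stale(fido) AND locked(fido) -> red(fido)]; rule 10 [green(fido) AND locked(fido) -> closed(fido)]. ⇒ new: red(fido), closed(fido).
[3] rule 6 [red(fido) AND metal(fido) AND has_feathers(fido) -> blue(fido)]. ⇒ new: blue(fido).
[4] rule 11 [blue(fido) AND cold(fido) -> mammal(node2)]. ⇒ new: mammal(node2).
[5] rule 5 [green(fido) AND mammal(node2) -> open(fido)]; rule 7 [mammal(node2) -> wooden(fido)]. ⇒ new: open(fido), wooden(fido).
wooden(fido) first appears in round 5.

5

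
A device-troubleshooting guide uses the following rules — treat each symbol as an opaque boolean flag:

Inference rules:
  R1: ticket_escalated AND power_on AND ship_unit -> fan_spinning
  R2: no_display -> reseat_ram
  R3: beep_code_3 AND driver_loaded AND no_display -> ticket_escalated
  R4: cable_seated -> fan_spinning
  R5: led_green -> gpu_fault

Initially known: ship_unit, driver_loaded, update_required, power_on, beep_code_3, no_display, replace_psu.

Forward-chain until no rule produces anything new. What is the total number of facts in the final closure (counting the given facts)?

Round 1 fires R2, R3, giving reseat_ram, ticket_escalated.
Round 2 fires R1, giving fan_spinning.
Closure: {beep_code_3, driver_loaded, fan_spinning, no_display, power_on, replace_psu, reseat_ram, ship_unit, ticket_escalated, update_required} — 10 facts.

10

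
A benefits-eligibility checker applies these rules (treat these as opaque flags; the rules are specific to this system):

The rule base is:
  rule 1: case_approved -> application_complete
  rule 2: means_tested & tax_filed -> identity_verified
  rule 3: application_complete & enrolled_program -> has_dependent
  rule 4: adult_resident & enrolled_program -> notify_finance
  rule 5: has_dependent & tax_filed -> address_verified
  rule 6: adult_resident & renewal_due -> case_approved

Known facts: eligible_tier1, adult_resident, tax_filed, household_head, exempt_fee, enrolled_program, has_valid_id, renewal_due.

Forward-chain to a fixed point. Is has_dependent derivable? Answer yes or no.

Round 1: rule 4 [adult_resident & enrolled_program -> notify_finance]; rule 6 [adult_resident & renewal_due -> case_approved]. New: notify_finance, case_approved.
Round 2: rule 1 [case_approved -> application_complete]. New: application_complete.
Round 3: rule 3 [application_complete & enrolled_program -> has_dependent]. New: has_dependent.
Round 4: rule 5 [has_dependent & tax_filed -> address_verified]. New: address_verified.
has_dependent appears in round 3, so it is derivable.

yes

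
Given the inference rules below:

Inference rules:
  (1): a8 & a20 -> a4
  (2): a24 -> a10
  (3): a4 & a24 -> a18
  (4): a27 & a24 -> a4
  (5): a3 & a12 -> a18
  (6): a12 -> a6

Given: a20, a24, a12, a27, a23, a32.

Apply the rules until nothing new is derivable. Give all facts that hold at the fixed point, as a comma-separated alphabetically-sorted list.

a10, a12, a18, a20, a23, a24, a27, a32, a4, a6

Round 1 fires (2), (4), (6), giving a10, a4, a6.
Round 2 fires (3), giving a18.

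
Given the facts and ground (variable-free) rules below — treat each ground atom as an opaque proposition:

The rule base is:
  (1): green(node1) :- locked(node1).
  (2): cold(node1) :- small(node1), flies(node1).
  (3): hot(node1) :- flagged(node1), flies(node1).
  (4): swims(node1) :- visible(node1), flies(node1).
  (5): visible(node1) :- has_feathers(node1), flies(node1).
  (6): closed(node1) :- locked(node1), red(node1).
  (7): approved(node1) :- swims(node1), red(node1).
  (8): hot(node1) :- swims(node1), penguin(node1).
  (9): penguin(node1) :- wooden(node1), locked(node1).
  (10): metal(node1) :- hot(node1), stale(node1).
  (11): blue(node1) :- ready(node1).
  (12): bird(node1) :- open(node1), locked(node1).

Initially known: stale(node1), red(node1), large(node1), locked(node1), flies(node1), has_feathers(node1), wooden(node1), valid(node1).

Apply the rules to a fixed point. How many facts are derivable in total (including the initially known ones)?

16

[1] (1) [green(node1) :- locked(node1).]; (5) [visible(node1) :- has_feathers(node1), flies(node1).]; (6) [closed(node1) :- locked(node1), red(node1).]; (9) [penguin(node1) :- wooden(node1), locked(node1).]. ⇒ new: green(node1), visible(node1), closed(node1), penguin(node1).
[2] (4) [swims(node1) :- visible(node1), flies(node1).]. ⇒ new: swims(node1).
[3] (7) [approved(node1) :- swims(node1), red(node1).]; (8) [hot(node1) :- swims(node1), penguin(node1).]. ⇒ new: approved(node1), hot(node1).
[4] (10) [metal(node1) :- hot(node1), stale(node1).]. ⇒ new: metal(node1).
Closure: {approved(node1), closed(node1), flies(node1), green(node1), has_feathers(node1), hot(node1), large(node1), locked(node1), metal(node1), penguin(node1), red(node1), stale(node1), swims(node1), valid(node1), visible(node1), wooden(node1)} — 16 facts.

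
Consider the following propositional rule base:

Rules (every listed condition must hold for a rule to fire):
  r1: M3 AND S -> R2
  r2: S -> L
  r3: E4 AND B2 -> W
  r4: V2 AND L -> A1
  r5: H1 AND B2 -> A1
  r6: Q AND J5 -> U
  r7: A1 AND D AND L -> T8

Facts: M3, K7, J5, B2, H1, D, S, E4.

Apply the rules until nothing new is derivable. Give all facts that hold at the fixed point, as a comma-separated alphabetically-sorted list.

A1, B2, D, E4, H1, J5, K7, L, M3, R2, S, T8, W

Round 1: r1 [M3 AND S -> R2]; r2 [S -> L]; r3 [E4 AND B2 -> W]; r5 [H1 AND B2 -> A1]. New: R2, L, W, A1.
Round 2: r7 [A1 AND D AND L -> T8]. New: T8.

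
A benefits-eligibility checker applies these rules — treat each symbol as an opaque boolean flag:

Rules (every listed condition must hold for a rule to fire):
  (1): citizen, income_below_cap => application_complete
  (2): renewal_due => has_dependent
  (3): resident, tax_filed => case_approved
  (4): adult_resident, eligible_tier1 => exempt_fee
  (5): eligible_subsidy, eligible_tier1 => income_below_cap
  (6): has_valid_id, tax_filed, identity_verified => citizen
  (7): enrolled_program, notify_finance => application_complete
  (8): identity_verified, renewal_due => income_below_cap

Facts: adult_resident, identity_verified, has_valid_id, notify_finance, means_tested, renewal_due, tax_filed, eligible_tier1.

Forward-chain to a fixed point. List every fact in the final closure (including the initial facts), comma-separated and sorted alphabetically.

adult_resident, application_complete, citizen, eligible_tier1, exempt_fee, has_dependent, has_valid_id, identity_verified, income_below_cap, means_tested, notify_finance, renewal_due, tax_filed

[1] (2) [renewal_due => has_dependent]; (4) [adult_resident, eligible_tier1 => exempt_fee]; (6) [has_valid_id, tax_filed, identity_verified => citizen]; (8) [identity_verified, renewal_due => income_below_cap]. ⇒ new: has_dependent, exempt_fee, citizen, income_below_cap.
[2] (1) [citizen, income_below_cap => application_complete]. ⇒ new: application_complete.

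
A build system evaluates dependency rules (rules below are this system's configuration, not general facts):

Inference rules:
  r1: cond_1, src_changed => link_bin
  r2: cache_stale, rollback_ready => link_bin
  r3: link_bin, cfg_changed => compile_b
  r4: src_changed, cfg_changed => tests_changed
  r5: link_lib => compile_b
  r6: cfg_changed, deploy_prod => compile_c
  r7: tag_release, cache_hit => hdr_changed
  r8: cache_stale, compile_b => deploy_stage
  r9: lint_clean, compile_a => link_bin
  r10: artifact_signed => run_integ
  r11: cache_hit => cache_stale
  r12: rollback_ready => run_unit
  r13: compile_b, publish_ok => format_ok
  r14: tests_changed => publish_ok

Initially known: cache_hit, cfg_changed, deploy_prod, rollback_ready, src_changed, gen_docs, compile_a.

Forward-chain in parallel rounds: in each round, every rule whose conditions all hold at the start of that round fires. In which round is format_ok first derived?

4

[1] r4 [src_changed, cfg_changed => tests_changed]; r6 [cfg_changed, deploy_prod => compile_c]; r11 [cache_hit => cache_stale]; r12 [rollback_ready => run_unit]. ⇒ new: tests_changed, compile_c, cache_stale, run_unit.
[2] r2 [cache_stale, rollback_ready => link_bin]; r14 [tests_changed => publish_ok]. ⇒ new: link_bin, publish_ok.
[3] r3 [link_bin, cfg_changed => compile_b]. ⇒ new: compile_b.
[4] r8 [cache_stale, compile_b => deploy_stage]; r13 [compile_b, publish_ok => format_ok]. ⇒ new: deploy_stage, format_ok.
format_ok first appears in round 4.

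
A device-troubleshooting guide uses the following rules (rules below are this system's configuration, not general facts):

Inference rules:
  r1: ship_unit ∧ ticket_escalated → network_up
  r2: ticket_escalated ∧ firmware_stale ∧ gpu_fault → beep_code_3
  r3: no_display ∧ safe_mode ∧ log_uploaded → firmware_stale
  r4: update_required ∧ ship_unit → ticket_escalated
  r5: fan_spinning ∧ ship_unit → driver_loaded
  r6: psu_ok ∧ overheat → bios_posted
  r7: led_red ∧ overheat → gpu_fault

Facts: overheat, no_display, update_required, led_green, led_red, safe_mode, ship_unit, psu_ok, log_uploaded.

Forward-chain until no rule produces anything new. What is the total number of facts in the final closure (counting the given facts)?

15

Round 1 fires r3, r4, r6, r7, giving firmware_stale, ticket_escalated, bios_posted, gpu_fault.
Round 2 fires r1, r2, giving network_up, beep_code_3.
Closure: {beep_code_3, bios_posted, firmware_stale, gpu_fault, led_green, led_red, log_uploaded, network_up, no_display, overheat, psu_ok, safe_mode, ship_unit, ticket_escalated, update_required} — 15 facts.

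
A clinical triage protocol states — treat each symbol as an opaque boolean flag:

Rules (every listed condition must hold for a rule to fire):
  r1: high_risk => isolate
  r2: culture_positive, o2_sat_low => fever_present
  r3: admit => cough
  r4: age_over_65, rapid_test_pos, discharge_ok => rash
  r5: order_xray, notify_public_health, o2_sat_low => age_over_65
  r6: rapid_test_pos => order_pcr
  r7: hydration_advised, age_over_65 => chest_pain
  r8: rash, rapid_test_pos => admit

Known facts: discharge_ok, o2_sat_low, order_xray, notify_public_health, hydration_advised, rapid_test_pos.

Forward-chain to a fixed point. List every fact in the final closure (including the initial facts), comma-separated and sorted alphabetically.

Round 1: r5 [order_xray, notify_public_health, o2_sat_low => age_over_65]; r6 [rapid_test_pos => order_pcr]. New: age_over_65, order_pcr.
Round 2: r4 [age_over_65, rapid_test_pos, discharge_ok => rash]; r7 [hydration_advised, age_over_65 => chest_pain]. New: rash, chest_pain.
Round 3: r8 [rash, rapid_test_pos => admit]. New: admit.
Round 4: r3 [admit => cough]. New: cough.

admit, age_over_65, chest_pain, cough, discharge_ok, hydration_advised, notify_public_health, o2_sat_low, order_pcr, order_xray, rapid_test_pos, rash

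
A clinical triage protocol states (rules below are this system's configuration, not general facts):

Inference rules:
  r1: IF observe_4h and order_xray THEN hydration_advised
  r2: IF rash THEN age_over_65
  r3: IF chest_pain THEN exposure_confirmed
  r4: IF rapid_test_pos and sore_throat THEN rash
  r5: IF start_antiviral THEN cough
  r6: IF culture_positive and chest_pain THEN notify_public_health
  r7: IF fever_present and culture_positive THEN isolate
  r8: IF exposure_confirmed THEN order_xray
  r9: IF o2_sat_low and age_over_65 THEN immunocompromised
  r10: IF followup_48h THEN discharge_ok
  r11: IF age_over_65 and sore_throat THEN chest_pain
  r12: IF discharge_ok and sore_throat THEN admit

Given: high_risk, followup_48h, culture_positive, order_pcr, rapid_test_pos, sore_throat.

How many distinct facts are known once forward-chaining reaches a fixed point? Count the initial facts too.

Round 1: r4 [IF rapid_test_pos and sore_throat THEN rash]; r10 [IF followup_48h THEN discharge_ok]. New: rash, discharge_ok.
Round 2: r2 [IF rash THEN age_over_65]; r12 [IF discharge_ok and sore_throat THEN admit]. New: age_over_65, admit.
Round 3: r11 [IF age_over_65 and sore_throat THEN chest_pain]. New: chest_pain.
Round 4: r3 [IF chest_pain THEN exposure_confirmed]; r6 [IF culture_positive and chest_pain THEN notify_public_health]. New: exposure_confirmed, notify_public_health.
Round 5: r8 [IF exposure_confirmed THEN order_xray]. New: order_xray.
Closure: {admit, age_over_65, chest_pain, culture_positive, discharge_ok, exposure_confirmed, followup_48h, high_risk, notify_public_health, order_pcr, order_xray, rapid_test_pos, rash, sore_throat} — 14 facts.

14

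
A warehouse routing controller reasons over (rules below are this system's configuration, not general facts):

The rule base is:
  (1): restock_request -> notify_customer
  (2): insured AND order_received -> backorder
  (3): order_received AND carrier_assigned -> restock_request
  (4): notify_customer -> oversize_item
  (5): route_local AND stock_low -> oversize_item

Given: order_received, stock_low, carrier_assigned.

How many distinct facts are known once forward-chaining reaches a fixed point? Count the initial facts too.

Round 1 — (3), derive restock_request.
Round 2 — (1), derive notify_customer.
Round 3 — (4), derive oversize_item.
Closure: {carrier_assigned, notify_customer, order_received, oversize_item, restock_request, stock_low} — 6 facts.

6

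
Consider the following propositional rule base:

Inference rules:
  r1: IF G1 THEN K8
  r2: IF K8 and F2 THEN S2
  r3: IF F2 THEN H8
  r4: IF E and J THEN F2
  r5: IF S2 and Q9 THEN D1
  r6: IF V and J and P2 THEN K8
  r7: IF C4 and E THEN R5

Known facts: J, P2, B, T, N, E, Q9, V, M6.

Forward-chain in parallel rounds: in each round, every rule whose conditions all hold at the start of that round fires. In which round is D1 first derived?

Round 1 — r4, r6, derive F2, K8.
Round 2 — r2, r3, derive S2, H8.
Round 3 — r5, derive D1.
D1 first appears in round 3.

3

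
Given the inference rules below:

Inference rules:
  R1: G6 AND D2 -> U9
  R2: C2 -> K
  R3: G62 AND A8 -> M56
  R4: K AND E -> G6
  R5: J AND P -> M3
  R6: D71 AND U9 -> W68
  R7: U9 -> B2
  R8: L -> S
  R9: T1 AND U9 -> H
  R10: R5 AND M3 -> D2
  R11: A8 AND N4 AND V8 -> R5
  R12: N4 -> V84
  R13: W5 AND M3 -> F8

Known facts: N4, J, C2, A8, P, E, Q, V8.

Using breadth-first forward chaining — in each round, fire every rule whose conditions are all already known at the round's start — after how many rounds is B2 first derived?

Round 1 — R2, R5, R11, R12, derive K, M3, R5, V84.
Round 2 — R4, R10, derive G6, D2.
Round 3 — R1, derive U9.
Round 4 — R7, derive B2.
B2 first appears in round 4.

4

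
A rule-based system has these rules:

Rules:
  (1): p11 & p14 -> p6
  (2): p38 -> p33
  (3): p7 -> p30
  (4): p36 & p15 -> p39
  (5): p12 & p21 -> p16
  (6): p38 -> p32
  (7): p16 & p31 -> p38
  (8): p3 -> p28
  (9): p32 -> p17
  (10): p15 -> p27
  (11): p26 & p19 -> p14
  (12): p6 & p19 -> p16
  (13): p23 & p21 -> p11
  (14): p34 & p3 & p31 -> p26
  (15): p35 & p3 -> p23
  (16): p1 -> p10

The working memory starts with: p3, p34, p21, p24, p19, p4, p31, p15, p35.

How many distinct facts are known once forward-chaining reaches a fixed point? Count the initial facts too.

Round 1 fires (8), (10), (14), (15), giving p28, p27, p26, p23.
Round 2 fires (11), (13), giving p14, p11.
Round 3 fires (1), giving p6.
Round 4 fires (12), giving p16.
Round 5 fires (7), giving p38.
Round 6 fires (2), (6), giving p33, p32.
Round 7 fires (9), giving p17.
Closure: {p11, p14, p15, p16, p17, p19, p21, p23, p24, p26, p27, p28, p3, p31, p32, p33, p34, p35, p38, p4, p6} — 21 facts.

21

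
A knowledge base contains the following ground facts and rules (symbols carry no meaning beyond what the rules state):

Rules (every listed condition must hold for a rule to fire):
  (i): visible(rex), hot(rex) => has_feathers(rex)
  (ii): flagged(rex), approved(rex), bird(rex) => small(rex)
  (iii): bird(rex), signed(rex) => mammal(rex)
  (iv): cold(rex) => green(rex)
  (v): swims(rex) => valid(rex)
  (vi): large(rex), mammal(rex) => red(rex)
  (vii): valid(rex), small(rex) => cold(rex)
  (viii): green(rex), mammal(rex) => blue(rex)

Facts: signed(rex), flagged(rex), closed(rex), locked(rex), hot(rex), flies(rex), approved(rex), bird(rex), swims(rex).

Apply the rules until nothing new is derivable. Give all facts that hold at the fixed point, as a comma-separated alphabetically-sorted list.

[1] (ii) [flagged(rex), approved(rex), bird(rex) => small(rex)]; (iii) [bird(rex), signed(rex) => mammal(rex)]; (v) [swims(rex) => valid(rex)]. ⇒ new: small(rex), mammal(rex), valid(rex).
[2] (vii) [valid(rex), small(rex) => cold(rex)]. ⇒ new: cold(rex).
[3] (iv) [cold(rex) => green(rex)]. ⇒ new: green(rex).
[4] (viii) [green(rex), mammal(rex) => blue(rex)]. ⇒ new: blue(rex).

approved(rex), bird(rex), blue(rex), closed(rex), cold(rex), flagged(rex), flies(rex), green(rex), hot(rex), locked(rex), mammal(rex), signed(rex), small(rex), swims(rex), valid(rex)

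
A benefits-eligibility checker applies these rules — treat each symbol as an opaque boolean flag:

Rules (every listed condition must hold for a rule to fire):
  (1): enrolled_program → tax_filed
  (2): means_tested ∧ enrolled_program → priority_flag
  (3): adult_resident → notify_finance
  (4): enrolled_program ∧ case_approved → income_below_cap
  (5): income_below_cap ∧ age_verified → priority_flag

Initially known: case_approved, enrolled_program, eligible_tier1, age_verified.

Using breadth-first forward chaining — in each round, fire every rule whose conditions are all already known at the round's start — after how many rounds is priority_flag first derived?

2

Round 1 fires (1), (4), giving tax_filed, income_below_cap.
Round 2 fires (5), giving priority_flag.
priority_flag first appears in round 2.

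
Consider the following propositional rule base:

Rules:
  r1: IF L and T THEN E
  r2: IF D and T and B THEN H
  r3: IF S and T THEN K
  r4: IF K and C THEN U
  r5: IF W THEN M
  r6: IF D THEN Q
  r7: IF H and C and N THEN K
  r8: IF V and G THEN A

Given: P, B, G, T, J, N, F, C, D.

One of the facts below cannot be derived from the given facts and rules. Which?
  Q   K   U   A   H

A

Round 1 — r2, r6, derive H, Q.
Round 2 — r7, derive K.
Round 3 — r4, derive U.
Derived: H (round 1), U (round 3), Q (round 1), K (round 2). A never appears in any round.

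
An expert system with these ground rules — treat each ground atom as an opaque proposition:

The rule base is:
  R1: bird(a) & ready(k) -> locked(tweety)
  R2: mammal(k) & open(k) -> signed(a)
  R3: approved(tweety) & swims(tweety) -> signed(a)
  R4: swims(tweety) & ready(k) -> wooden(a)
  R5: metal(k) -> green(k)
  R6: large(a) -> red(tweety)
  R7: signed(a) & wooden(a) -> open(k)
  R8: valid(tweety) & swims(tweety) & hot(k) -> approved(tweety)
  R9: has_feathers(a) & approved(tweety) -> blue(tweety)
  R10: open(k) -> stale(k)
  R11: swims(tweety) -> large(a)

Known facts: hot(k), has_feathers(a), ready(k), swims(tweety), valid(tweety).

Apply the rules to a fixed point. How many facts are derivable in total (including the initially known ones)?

Round 1 fires R4, R8, R11, giving wooden(a), approved(tweety), large(a).
Round 2 fires R3, R6, R9, giving signed(a), red(tweety), blue(tweety).
Round 3 fires R7, giving open(k).
Round 4 fires R10, giving stale(k).
Closure: {approved(tweety), blue(tweety), has_feathers(a), hot(k), large(a), open(k), ready(k), red(tweety), signed(a), stale(k), swims(tweety), valid(tweety), wooden(a)} — 13 facts.

13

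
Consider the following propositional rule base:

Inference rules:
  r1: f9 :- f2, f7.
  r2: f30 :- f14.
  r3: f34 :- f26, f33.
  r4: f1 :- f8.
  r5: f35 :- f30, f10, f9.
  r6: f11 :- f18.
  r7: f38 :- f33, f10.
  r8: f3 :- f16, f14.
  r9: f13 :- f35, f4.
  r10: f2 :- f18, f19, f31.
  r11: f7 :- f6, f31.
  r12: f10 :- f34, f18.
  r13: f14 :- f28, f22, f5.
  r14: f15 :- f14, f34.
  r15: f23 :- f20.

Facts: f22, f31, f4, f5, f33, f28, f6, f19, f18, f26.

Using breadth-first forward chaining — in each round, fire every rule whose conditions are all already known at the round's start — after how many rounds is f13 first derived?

4

Round 1: r3 [f34 :- f26, f33.]; r6 [f11 :- f18.]; r10 [f2 :- f18, f19, f31.]; r11 [f7 :- f6, f31.]; r13 [f14 :- f28, f22, f5.]. New: f34, f11, f2, f7, f14.
Round 2: r1 [f9 :- f2, f7.]; r2 [f30 :- f14.]; r12 [f10 :- f34, f18.]; r14 [f15 :- f14, f34.]. New: f9, f30, f10, f15.
Round 3: r5 [f35 :- f30, f10, f9.]; r7 [f38 :- f33, f10.]. New: f35, f38.
Round 4: r9 [f13 :- f35, f4.]. New: f13.
f13 first appears in round 4.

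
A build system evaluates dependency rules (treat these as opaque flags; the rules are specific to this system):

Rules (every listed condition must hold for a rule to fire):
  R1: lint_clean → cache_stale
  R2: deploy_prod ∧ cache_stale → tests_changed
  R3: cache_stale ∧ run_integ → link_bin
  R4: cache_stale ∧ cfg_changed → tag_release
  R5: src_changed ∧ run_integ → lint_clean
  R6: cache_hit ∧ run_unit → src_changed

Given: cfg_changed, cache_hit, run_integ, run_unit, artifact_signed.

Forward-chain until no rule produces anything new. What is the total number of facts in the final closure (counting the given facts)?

Round 1 — R6, derive src_changed.
Round 2 — R5, derive lint_clean.
Round 3 — R1, derive cache_stale.
Round 4 — R3, R4, derive link_bin, tag_release.
Closure: {artifact_signed, cache_hit, cache_stale, cfg_changed, link_bin, lint_clean, run_integ, run_unit, src_changed, tag_release} — 10 facts.

10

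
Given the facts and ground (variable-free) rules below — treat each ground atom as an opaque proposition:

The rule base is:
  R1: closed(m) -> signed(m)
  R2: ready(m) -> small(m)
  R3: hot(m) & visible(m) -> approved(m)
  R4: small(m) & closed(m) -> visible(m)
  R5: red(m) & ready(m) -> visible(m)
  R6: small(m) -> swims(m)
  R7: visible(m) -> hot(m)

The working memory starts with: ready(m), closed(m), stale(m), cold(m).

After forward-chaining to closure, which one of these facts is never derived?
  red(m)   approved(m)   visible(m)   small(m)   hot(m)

red(m)

Round 1 fires R1, R2, giving signed(m), small(m).
Round 2 fires R4, R6, giving visible(m), swims(m).
Round 3 fires R7, giving hot(m).
Round 4 fires R3, giving approved(m).
Derived: visible(m) (round 2), hot(m) (round 3), small(m) (round 1), approved(m) (round 4). red(m) never appears in any round.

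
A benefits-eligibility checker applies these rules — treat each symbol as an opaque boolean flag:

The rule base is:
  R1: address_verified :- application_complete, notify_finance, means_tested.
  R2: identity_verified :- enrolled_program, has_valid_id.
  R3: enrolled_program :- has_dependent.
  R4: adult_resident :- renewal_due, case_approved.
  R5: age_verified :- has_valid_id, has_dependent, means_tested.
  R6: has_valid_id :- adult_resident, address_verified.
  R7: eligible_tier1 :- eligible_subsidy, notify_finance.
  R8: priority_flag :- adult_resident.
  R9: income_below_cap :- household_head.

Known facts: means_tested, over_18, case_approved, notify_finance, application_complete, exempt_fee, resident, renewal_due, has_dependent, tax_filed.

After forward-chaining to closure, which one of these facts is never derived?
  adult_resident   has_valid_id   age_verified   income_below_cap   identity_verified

income_below_cap

Round 1: R1 [address_verified :- application_complete, notify_finance, means_tested.]; R3 [enrolled_program :- has_dependent.]; R4 [adult_resident :- renewal_due, case_approved.]. New: address_verified, enrolled_program, adult_resident.
Round 2: R6 [has_valid_id :- adult_resident, address_verified.]; R8 [priority_flag :- adult_resident.]. New: has_valid_id, priority_flag.
Round 3: R2 [identity_verified :- enrolled_program, has_valid_id.]; R5 [age_verified :- has_valid_id, has_dependent, means_tested.]. New: identity_verified, age_verified.
Derived: identity_verified (round 3), adult_resident (round 1), age_verified (round 3), has_valid_id (round 2). income_below_cap never appears in any round.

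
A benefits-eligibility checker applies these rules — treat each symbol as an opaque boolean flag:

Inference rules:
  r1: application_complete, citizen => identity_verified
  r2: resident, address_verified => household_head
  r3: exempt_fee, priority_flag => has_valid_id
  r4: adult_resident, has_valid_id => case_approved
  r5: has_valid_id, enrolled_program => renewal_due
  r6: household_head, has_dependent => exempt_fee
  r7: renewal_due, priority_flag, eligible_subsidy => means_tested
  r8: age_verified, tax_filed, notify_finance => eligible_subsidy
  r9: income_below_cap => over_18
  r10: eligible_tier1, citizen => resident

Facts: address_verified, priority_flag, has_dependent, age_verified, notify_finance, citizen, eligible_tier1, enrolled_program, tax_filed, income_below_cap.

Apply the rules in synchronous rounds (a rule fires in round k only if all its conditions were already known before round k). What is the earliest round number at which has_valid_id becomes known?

4

Round 1: r8 [age_verified, tax_filed, notify_finance => eligible_subsidy]; r9 [income_below_cap => over_18]; r10 [eligible_tier1, citizen => resident]. New: eligible_subsidy, over_18, resident.
Round 2: r2 [resident, address_verified => household_head]. New: household_head.
Round 3: r6 [household_head, has_dependent => exempt_fee]. New: exempt_fee.
Round 4: r3 [exempt_fee, priority_flag => has_valid_id]. New: has_valid_id.
has_valid_id first appears in round 4.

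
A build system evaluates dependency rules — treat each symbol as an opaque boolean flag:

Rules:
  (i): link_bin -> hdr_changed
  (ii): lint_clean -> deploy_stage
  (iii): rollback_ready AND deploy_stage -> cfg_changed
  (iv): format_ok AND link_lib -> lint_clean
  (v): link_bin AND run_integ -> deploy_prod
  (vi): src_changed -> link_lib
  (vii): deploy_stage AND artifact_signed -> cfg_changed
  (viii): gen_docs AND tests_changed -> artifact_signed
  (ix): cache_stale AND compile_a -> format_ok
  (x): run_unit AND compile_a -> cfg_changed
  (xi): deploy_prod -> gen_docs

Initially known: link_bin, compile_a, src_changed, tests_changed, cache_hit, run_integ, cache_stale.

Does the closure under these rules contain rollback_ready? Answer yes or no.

Round 1: (i) [link_bin -> hdr_changed]; (v) [link_bin AND run_integ -> deploy_prod]; (vi) [src_changed -> link_lib]; (ix) [cache_stale AND compile_a -> format_ok]. New: hdr_changed, deploy_prod, link_lib, format_ok.
Round 2: (iv) [format_ok AND link_lib -> lint_clean]; (xi) [deploy_prod -> gen_docs]. New: lint_clean, gen_docs.
Round 3: (ii) [lint_clean -> deploy_stage]; (viii) [gen_docs AND tests_changed -> artifact_signed]. New: deploy_stage, artifact_signed.
Round 4: (vii) [deploy_stage AND artifact_signed -> cfg_changed]. New: cfg_changed.
Fixed point reached. No rule has rollback_ready as a consequent, and it is not given.

no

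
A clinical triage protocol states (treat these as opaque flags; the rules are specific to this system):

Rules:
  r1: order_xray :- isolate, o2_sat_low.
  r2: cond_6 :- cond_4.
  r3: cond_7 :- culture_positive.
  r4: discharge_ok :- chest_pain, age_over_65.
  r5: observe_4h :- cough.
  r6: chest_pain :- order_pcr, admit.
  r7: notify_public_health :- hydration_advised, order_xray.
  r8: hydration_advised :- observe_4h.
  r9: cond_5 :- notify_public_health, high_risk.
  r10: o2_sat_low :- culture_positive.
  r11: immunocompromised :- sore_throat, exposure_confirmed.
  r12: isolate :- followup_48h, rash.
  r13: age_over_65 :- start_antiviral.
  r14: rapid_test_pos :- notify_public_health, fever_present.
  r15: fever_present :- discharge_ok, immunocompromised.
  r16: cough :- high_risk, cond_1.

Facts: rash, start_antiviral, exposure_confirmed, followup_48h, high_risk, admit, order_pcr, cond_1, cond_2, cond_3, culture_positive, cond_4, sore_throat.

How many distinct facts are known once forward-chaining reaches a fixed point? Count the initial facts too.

Round 1: r2 [cond_6 :- cond_4.]; r3 [cond_7 :- culture_positive.]; r6 [chest_pain :- order_pcr, admit.]; r10 [o2_sat_low :- culture_positive.]; r11 [immunocompromised :- sore_throat, exposure_confirmed.]; r12 [isolate :- followup_48h, rash.]; r13 [age_over_65 :- start_antiviral.]; r16 [cough :- high_risk, cond_1.]. New: cond_6, cond_7, chest_pain, o2_sat_low, immunocompromised, isolate, age_over_65, cough.
Round 2: r1 [order_xray :- isolate, o2_sat_low.]; r4 [discharge_ok :- chest_pain, age_over_65.]; r5 [observe_4h :- cough.]. New: order_xray, discharge_ok, observe_4h.
Round 3: r8 [hydration_advised :- observe_4h.]; r15 [fever_present :- discharge_ok, immunocompromised.]. New: hydration_advised, fever_present.
Round 4: r7 [notify_public_health :- hydration_advised, order_xray.]. New: notify_public_health.
Round 5: r9 [cond_5 :- notify_public_health, high_risk.]; r14 [rapid_test_pos :- notify_public_health, fever_present.]. New: cond_5, rapid_test_pos.
Closure: {admit, age_over_65, chest_pain, cond_1, cond_2, cond_3, cond_4, cond_5, cond_6, cond_7, cough, culture_positive, discharge_ok, exposure_confirmed, fever_present, followup_48h, high_risk, hydration_advised, immunocompromised, isolate, notify_public_health, o2_sat_low, observe_4h, order_pcr, order_xray, rapid_test_pos, rash, sore_throat, start_antiviral} — 29 facts.

29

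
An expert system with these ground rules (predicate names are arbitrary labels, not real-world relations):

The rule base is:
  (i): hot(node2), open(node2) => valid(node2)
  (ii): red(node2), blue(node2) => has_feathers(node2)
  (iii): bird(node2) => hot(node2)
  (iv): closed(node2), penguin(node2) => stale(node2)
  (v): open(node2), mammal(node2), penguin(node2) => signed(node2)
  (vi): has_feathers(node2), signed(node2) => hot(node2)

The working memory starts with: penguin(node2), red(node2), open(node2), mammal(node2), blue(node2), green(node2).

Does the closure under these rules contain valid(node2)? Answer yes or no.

yes

Round 1 fires (ii), (v), giving has_feathers(node2), signed(node2).
Round 2 fires (vi), giving hot(node2).
Round 3 fires (i), giving valid(node2).
valid(node2) appears in round 3, so it is derivable.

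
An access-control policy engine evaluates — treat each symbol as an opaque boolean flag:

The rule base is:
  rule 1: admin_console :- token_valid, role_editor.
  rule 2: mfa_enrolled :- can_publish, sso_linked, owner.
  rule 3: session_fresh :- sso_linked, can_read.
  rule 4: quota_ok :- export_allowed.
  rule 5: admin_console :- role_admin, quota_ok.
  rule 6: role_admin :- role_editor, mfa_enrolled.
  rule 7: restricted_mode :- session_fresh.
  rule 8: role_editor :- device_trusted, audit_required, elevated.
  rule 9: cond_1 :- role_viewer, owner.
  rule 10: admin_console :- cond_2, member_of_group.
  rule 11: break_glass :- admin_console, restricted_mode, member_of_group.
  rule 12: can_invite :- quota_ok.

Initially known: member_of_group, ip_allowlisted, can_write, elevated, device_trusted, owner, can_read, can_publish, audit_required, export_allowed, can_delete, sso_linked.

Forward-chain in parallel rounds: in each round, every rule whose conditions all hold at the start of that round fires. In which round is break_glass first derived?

Round 1: rule 2 [mfa_enrolled :- can_publish, sso_linked, owner.]; rule 3 [session_fresh :- sso_linked, can_read.]; rule 4 [quota_ok :- export_allowed.]; rule 8 [role_editor :- device_trusted, audit_required, elevated.]. Adds mfa_enrolled, session_fresh, quota_ok, role_editor.
Round 2: rule 6 [role_admin :- role_editor, mfa_enrolled.]; rule 7 [restricted_mode :- session_fresh.]; rule 12 [can_invite :- quota_ok.]. Adds role_admin, restricted_mode, can_invite.
Round 3: rule 5 [admin_console :- role_admin, quota_ok.]. Adds admin_console.
Round 4: rule 11 [break_glass :- admin_console, restricted_mode, member_of_group.]. Adds break_glass.
break_glass first appears in round 4.

4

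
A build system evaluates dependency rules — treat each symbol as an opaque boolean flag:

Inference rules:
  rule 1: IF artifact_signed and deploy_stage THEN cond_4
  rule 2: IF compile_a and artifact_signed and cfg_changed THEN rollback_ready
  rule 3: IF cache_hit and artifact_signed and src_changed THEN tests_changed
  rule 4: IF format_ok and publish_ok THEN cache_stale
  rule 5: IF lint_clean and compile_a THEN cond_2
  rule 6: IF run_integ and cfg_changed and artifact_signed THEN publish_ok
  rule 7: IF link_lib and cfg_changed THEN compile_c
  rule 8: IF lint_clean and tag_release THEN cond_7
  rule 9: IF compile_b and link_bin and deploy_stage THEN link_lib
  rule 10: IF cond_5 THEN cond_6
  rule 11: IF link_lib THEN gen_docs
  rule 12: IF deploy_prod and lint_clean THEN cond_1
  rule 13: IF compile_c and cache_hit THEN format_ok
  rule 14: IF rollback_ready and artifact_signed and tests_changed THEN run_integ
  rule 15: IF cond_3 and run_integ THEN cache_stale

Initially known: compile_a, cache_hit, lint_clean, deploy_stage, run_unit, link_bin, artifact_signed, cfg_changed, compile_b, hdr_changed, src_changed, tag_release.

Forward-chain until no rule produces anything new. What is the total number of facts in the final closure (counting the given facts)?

24

Round 1 fires rule 1, rule 2, rule 3, rule 5, rule 8, rule 9, giving cond_4, rollback_ready, tests_changed, cond_2, cond_7, link_lib.
Round 2 fires rule 7, rule 11, rule 14, giving compile_c, gen_docs, run_integ.
Round 3 fires rule 6, rule 13, giving publish_ok, format_ok.
Round 4 fires rule 4, giving cache_stale.
Closure: {artifact_signed, cache_hit, cache_stale, cfg_changed, compile_a, compile_b, compile_c, cond_2, cond_4, cond_7, deploy_stage, format_ok, gen_docs, hdr_changed, link_bin, link_lib, lint_clean, publish_ok, rollback_ready, run_integ, run_unit, src_changed, tag_release, tests_changed} — 24 facts.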